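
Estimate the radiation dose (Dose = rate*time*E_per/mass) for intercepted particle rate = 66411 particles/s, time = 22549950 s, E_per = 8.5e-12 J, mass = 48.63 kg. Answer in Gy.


Total energy deposited = rate * time * E_per
  = 66411 * 22549950 * 8.5e-12 = 12.7293 J
Dose = E_total / mass = 12.7293 / 48.63
Dose = 0.2617582 Gy

0.2618 Gy


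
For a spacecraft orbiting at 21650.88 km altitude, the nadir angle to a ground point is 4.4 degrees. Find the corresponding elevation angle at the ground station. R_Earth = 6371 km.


r = R_E + alt = 28021.8800 km
Law of sines in the satellite / Earth-center / ground-point triangle:
  sin(nadir)/R_E = sin(90 + el)/r  =>  cos(el) = (r/R_E)*sin(nadir)
cos(el) = (28021.8800 / 6371.0000) * sin(4.4 deg) = 0.337437
el = arccos(0.337437) = 70.2792 deg
(Earth-central angle = 90 - nadir - el = 15.3208 deg)

70.2792 degrees


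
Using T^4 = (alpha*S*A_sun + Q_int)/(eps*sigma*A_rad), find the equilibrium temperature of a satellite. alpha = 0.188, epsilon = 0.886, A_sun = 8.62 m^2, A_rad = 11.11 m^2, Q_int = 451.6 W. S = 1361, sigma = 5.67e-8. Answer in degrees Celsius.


Numerator = alpha*S*A_sun + Q_int = 0.188*1361*8.62 + 451.6 = 2657.1822 W
Denominator = eps*sigma*A_rad = 0.886*5.67e-8*11.11 = 5.5812418e-07 W/K^4
T^4 = 4.7609157e+09 K^4
T = 262.6773 K = -10.4727 C

-10.4727 degrees Celsius


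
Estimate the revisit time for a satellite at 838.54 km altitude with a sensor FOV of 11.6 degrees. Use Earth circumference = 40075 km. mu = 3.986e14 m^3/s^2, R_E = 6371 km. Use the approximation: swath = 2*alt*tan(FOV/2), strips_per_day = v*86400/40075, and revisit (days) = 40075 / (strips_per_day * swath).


swath = 2*838.54*tan(0.1012291) = 170.3516 km
v = sqrt(mu/r) = 7435.5803 m/s = 7.4356 km/s
strips/day = v*86400/40075 = 7.4356*86400/40075 = 16.0308
coverage/day = strips * swath = 16.0308 * 170.3516 = 2730.8713 km
revisit = 40075 / 2730.8713 = 14.6748 days

14.6748 days


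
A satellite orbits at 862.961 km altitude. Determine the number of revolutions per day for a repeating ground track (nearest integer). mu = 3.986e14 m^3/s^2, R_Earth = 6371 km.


r = 7.233961e+06 m
T = 2*pi*sqrt(r^3/mu) = 6123.1580 s = 102.0526 min
revs/day = 1440 / 102.0526 = 14.1104
Rounded: 14 revolutions per day

14 revolutions per day


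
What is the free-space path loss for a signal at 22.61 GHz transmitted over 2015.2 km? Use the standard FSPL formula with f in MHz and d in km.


f = 22.61 GHz = 22610.0000 MHz
d = 2015.2 km
FSPL = 32.44 + 20*log10(22610.0000) + 20*log10(2015.2)
FSPL = 32.44 + 87.0860 + 66.0864
FSPL = 185.6124 dB

185.6124 dB


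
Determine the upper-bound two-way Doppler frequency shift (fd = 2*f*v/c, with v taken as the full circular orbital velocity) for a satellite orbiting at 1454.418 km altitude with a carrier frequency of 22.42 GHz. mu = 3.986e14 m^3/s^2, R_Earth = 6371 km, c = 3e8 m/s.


r = 7.825418e+06 m
v = sqrt(mu/r) = 7136.9865 m/s (worst-case radial velocity)
f = 22.42 GHz = 2.242e+10 Hz
fd = 2*f*v/c = 2*2.242e+10*7136.9865/3.0e+08
fd = 1.0667416e+06 Hz

1.0667e+06 Hz


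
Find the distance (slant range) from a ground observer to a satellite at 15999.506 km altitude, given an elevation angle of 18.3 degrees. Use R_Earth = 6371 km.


h = 15999.506 km, el = 18.3 deg
d = -R_E*sin(el) + sqrt((R_E*sin(el))^2 + 2*R_E*h + h^2)
d = -6371.0000*sin(0.3193953) + sqrt((6371.0000*0.3139925)^2 + 2*6371.0000*15999.506 + 15999.506^2)
d = 19536.7703 km

19536.7703 km


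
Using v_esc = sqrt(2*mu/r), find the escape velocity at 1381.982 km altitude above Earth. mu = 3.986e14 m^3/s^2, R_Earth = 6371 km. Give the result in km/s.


r = 6371.0 + 1381.982 = 7752.9820 km = 7.752982e+06 m
v_esc = sqrt(2*mu/r) = sqrt(2*3.986e14 / 7.752982e+06)
v_esc = 10140.2639 m/s = 10.1403 km/s

10.1403 km/s


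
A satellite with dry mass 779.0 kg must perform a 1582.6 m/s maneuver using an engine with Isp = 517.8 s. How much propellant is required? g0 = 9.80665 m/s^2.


ve = Isp * g0 = 517.8 * 9.80665 = 5077.883370 m/s
mass ratio = exp(dv/ve) = exp(1582.6/5077.883370) = 1.36569751
m_prop = m_dry * (mr - 1) = 779.0 * (1.36569751 - 1)
m_prop = 284.8784 kg

284.8784 kg


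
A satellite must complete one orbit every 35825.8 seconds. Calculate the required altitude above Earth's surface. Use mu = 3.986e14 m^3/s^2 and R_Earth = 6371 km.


T = 35825.8 s
r = (mu*T^2/(4*pi^2))^(1/3) = (3.986e14 * 35825.8^2 / (4*pi^2))^(1/3)
r = 2.3488563e+07 m = 23488.5631 km
alt = r - R_E = 23488.5631 - 6371 = 17117.5631 km

17117.5631 km


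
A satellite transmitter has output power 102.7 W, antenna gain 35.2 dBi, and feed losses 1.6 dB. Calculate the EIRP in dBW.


Pt = 102.7 W = 20.1157 dBW
EIRP = Pt_dBW + Gt - losses = 20.1157 + 35.2 - 1.6 = 53.7157 dBW

53.7157 dBW


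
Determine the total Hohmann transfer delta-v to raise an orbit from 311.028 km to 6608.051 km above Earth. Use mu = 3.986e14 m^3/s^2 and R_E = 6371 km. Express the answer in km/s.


r1 = 6682.0280 km = 6.682028e+06 m
r2 = 12979.0510 km = 1.2979051e+07 m
dv1 = sqrt(mu/r1)*(sqrt(2*r2/(r1+r2)) - 1) = 1151.0633 m/s
dv2 = sqrt(mu/r2)*(1 - sqrt(2*r1/(r1+r2))) = 972.8427 m/s
total dv = |dv1| + |dv2| = 1151.0633 + 972.8427 = 2123.9060 m/s = 2.1239 km/s

2.1239 km/s


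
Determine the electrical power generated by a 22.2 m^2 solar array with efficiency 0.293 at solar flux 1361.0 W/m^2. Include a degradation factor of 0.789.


P = area * eta * S * degradation
P = 22.2 * 0.293 * 1361.0 * 0.789
P = 6984.8281 W

6984.8281 W


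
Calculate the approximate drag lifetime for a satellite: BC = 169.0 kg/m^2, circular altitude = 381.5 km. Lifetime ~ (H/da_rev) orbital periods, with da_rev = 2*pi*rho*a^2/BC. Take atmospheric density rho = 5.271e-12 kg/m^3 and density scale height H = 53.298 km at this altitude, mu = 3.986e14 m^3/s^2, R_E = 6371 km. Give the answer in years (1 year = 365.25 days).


a = R_E + alt = 6752.5000 km = 6.7525e+06 m
da_rev = 2*pi*rho*a^2/BC = 2*pi*5.271e-12*(6.7525e+06)^2/169.0 = 8.935428 m per revolution
N = H/da_rev = 53298.0000 m / 8.935428 m = 5964.7953 revolutions
P = 2*pi*sqrt(a^3/mu) = 5522.1489 s
lifetime = N*P = 5964.7953 * 5522.1489 = 3.2938488e+07 s = 381.2325 days
years = 381.2325 / 365.25 = 1.0438 years

1.0438 years


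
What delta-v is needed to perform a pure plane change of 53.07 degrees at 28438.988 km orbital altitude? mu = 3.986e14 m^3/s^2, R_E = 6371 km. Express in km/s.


r = 34809.9880 km = 3.4809988e+07 m
V = sqrt(mu/r) = 3383.8937 m/s
di = 53.07 deg = 0.9262462 rad
dV = 2*V*sin(di/2) = 2*3383.8937*sin(0.4631231)
dV = 3023.4712 m/s = 3.0235 km/s

3.0235 km/s


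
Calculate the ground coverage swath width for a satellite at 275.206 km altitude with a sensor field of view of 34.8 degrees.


FOV = 34.8 deg = 0.6073746 rad
swath = 2 * alt * tan(FOV/2) = 2 * 275.206 * tan(0.3036873)
swath = 2 * 275.206 * 0.313381
swath = 172.4887 km

172.4887 km


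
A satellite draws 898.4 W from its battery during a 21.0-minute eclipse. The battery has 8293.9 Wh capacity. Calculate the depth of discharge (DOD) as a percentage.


E_used = P * t / 60 = 898.4 * 21.0 / 60 = 314.4400 Wh
DOD = E_used / E_total * 100 = 314.4400 / 8293.9 * 100
DOD = 3.7912 %

3.7912 %


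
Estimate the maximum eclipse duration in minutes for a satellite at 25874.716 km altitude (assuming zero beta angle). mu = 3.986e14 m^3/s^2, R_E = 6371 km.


r = 32245.7160 km
T = 960.4351 min
Eclipse fraction = arcsin(R_E/r)/pi = arcsin(6371.0000/32245.7160)/pi
= arcsin(0.1975766)/pi = 0.06330713
Eclipse duration = 0.06330713 * 960.4351 = 60.8024 min

60.8024 minutes


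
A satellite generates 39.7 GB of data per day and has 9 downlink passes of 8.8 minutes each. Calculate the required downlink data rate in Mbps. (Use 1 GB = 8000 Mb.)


total contact time = 9 * 8.8 * 60 = 4752.0000 s
data = 39.7 GB = 317600.0000 Mb
rate = 317600.0000 / 4752.0000 = 66.8350 Mbps

66.8350 Mbps


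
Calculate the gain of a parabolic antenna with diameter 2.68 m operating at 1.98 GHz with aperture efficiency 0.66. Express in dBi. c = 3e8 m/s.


lambda = c/f = 3e8 / 1.98e+09 = 0.1515152 m
G = eta*(pi*D/lambda)^2 = 0.66*(pi*2.68/0.1515152)^2
G = 2037.9857 (linear)
G = 10*log10(2037.9857) = 33.0920 dBi

33.0920 dBi


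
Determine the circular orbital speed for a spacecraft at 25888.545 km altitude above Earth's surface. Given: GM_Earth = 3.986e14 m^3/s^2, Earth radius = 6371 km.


r = R_E + alt = 6371.0 + 25888.545 = 32259.5450 km = 3.2259545e+07 m
v = sqrt(mu/r) = sqrt(3.986e14 / 3.2259545e+07) = 3515.1149 m/s = 3.5151 km/s

3.5151 km/s


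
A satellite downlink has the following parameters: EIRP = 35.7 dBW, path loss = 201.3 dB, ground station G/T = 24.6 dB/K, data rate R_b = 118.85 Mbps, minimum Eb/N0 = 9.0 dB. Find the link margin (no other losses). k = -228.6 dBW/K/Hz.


C/N0 = EIRP - FSPL + G/T - k = 35.7 - 201.3 + 24.6 - (-228.6)
C/N0 = 87.6000 dB-Hz
R_b = 118.85 Mbps = 1.1885e+08 bps -> 10*log10(R_b) = 80.7500 dB-Hz
Eb/N0 = C/N0 - 10*log10(R_b) = 87.6000 - 80.7500 = 6.8500 dB
Margin = Eb/N0 - Eb/N0_req = 6.8500 - 9.0 = -2.1500 dB (negative margin: link does not close)

-2.1500 dB


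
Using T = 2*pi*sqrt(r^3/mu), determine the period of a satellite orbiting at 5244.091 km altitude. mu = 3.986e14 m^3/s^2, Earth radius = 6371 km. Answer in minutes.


r = 11615.0910 km = 1.1615091e+07 m
T = 2*pi*sqrt(r^3/mu) = 2*pi*sqrt(1.5669959e+21 / 3.986e14)
T = 12457.9088 s = 207.6318 min

207.6318 minutes


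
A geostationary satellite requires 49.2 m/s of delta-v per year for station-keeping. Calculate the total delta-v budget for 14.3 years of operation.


dV = rate * years = 49.2 * 14.3
dV = 703.5600 m/s

703.5600 m/s


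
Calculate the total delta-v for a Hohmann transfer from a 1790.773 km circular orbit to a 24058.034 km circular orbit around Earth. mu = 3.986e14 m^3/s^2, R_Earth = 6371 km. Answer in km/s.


r1 = 8161.7730 km = 8.161773e+06 m
r2 = 30429.0340 km = 3.0429034e+07 m
dv1 = sqrt(mu/r1)*(sqrt(2*r2/(r1+r2)) - 1) = 1787.5598 m/s
dv2 = sqrt(mu/r2)*(1 - sqrt(2*r1/(r1+r2))) = 1265.3897 m/s
total dv = |dv1| + |dv2| = 1787.5598 + 1265.3897 = 3052.9495 m/s = 3.0529 km/s

3.0529 km/s


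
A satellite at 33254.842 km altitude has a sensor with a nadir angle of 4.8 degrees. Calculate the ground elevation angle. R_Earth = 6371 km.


r = R_E + alt = 39625.8420 km
Law of sines in the satellite / Earth-center / ground-point triangle:
  sin(nadir)/R_E = sin(90 + el)/r  =>  cos(el) = (r/R_E)*sin(nadir)
cos(el) = (39625.8420 / 6371.0000) * sin(4.8 deg) = 0.5204528
el = arccos(0.5204528) = 58.6374 deg
(Earth-central angle = 90 - nadir - el = 26.5626 deg)

58.6374 degrees


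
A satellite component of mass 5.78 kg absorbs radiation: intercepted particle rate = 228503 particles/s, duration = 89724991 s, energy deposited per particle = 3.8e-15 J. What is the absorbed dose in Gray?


Total energy deposited = rate * time * E_per
  = 228503 * 89724991 * 3.8e-15 = 0.07790923 J
Dose = E_total / mass = 0.07790923 / 5.78
Dose = 0.01347911 Gy

0.0135 Gy


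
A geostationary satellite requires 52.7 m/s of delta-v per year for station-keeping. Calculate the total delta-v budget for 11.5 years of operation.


dV = rate * years = 52.7 * 11.5
dV = 606.0500 m/s

606.0500 m/s


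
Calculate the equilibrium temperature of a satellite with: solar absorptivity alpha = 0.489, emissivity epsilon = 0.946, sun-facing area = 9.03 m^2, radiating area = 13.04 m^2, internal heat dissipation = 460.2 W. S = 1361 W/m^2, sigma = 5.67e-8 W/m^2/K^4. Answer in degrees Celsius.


Numerator = alpha*S*A_sun + Q_int = 0.489*1361*9.03 + 460.2 = 6469.9269 W
Denominator = eps*sigma*A_rad = 0.946*5.67e-8*13.04 = 6.9944213e-07 W/K^4
T^4 = 9.2501247e+09 K^4
T = 310.1251 K = 36.9751 C

36.9751 degrees Celsius


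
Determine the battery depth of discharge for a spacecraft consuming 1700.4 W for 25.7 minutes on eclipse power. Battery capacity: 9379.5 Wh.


E_used = P * t / 60 = 1700.4 * 25.7 / 60 = 728.3380 Wh
DOD = E_used / E_total * 100 = 728.3380 / 9379.5 * 100
DOD = 7.7652 %

7.7652 %


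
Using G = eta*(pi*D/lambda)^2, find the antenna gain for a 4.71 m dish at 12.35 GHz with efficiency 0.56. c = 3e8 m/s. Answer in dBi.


lambda = c/f = 3e8 / 1.235e+10 = 0.0242915 m
G = eta*(pi*D/lambda)^2 = 0.56*(pi*4.71/0.0242915)^2
G = 207788.2533 (linear)
G = 10*log10(207788.2533) = 53.1762 dBi

53.1762 dBi


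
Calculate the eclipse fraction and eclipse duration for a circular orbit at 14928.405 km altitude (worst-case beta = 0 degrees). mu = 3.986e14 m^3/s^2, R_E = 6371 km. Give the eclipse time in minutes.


r = 21299.4050 km
T = 515.5979 min
Eclipse fraction = arcsin(R_E/r)/pi = arcsin(6371.0000/21299.4050)/pi
= arcsin(0.2991163)/pi = 0.09669187
Eclipse duration = 0.09669187 * 515.5979 = 49.8541 min

49.8541 minutes


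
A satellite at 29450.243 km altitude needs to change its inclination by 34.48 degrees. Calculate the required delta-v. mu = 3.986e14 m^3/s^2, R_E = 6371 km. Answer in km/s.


r = 35821.2430 km = 3.5821243e+07 m
V = sqrt(mu/r) = 3335.7871 m/s
di = 34.48 deg = 0.6017895 rad
dV = 2*V*sin(di/2) = 2*3335.7871*sin(0.3008948)
dV = 1977.2870 m/s = 1.9773 km/s

1.9773 km/s


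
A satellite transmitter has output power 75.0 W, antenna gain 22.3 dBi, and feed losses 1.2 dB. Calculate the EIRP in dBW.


Pt = 75.0 W = 18.7506 dBW
EIRP = Pt_dBW + Gt - losses = 18.7506 + 22.3 - 1.2 = 39.8506 dBW

39.8506 dBW


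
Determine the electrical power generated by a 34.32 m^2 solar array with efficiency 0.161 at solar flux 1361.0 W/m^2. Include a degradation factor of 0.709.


P = area * eta * S * degradation
P = 34.32 * 0.161 * 1361.0 * 0.709
P = 5331.8450 W

5331.8450 W


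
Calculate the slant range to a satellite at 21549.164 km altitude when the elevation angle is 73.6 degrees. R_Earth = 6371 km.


h = 21549.164 km, el = 73.6 deg
d = -R_E*sin(el) + sqrt((R_E*sin(el))^2 + 2*R_E*h + h^2)
d = -6371.0000*sin(1.2846) + sqrt((6371.0000*0.959314)^2 + 2*6371.0000*21549.164 + 21549.164^2)
d = 21750.3693 km

21750.3693 km


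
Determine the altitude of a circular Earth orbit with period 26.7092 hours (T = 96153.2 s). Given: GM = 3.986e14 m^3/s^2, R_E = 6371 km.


T = 96153.2 s
r = (mu*T^2/(4*pi^2))^(1/3) = (3.986e14 * 96153.2^2 / (4*pi^2))^(1/3)
r = 4.5362991e+07 m = 45362.9909 km
alt = r - R_E = 45362.9909 - 6371 = 38991.9909 km

38991.9909 km


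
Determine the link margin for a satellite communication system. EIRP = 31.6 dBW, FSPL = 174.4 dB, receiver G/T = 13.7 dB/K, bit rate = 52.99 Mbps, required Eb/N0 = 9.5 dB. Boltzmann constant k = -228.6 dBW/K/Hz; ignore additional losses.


C/N0 = EIRP - FSPL + G/T - k = 31.6 - 174.4 + 13.7 - (-228.6)
C/N0 = 99.5000 dB-Hz
R_b = 52.99 Mbps = 5.299e+07 bps -> 10*log10(R_b) = 77.2419 dB-Hz
Eb/N0 = C/N0 - 10*log10(R_b) = 99.5000 - 77.2419 = 22.2581 dB
Margin = Eb/N0 - Eb/N0_req = 22.2581 - 9.5 = 12.7581 dB (link closes)

12.7581 dB


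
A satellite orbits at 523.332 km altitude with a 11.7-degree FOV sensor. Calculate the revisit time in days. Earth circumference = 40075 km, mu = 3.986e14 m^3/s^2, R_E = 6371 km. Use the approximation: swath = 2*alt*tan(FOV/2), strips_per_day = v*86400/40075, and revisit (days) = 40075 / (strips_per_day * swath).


swath = 2*523.332*tan(0.1021018) = 107.2391 km
v = sqrt(mu/r) = 7603.6576 m/s = 7.6037 km/s
strips/day = v*86400/40075 = 7.6037*86400/40075 = 16.3932
coverage/day = strips * swath = 16.3932 * 107.2391 = 1757.9888 km
revisit = 40075 / 1757.9888 = 22.7959 days

22.7959 days


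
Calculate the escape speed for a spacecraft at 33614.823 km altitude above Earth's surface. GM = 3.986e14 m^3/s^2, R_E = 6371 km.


r = 6371.0 + 33614.823 = 39985.8230 km = 3.9985823e+07 m
v_esc = sqrt(2*mu/r) = sqrt(2*3.986e14 / 3.9985823e+07)
v_esc = 4465.0942 m/s = 4.4651 km/s

4.4651 km/s


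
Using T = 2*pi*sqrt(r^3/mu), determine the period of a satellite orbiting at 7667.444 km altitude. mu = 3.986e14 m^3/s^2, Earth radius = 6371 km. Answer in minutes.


r = 14038.4440 km = 1.4038444e+07 m
T = 2*pi*sqrt(r^3/mu) = 2*pi*sqrt(2.7666672e+21 / 3.986e14)
T = 16553.4942 s = 275.8916 min

275.8916 minutes


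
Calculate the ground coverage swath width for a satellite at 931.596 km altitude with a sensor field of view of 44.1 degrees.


FOV = 44.1 deg = 0.7696902 rad
swath = 2 * alt * tan(FOV/2) = 2 * 931.596 * tan(0.3848451)
swath = 2 * 931.596 * 0.4050417
swath = 754.6705 km

754.6705 km


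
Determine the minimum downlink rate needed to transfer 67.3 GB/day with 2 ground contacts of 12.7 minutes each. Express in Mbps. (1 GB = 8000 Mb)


total contact time = 2 * 12.7 * 60 = 1524.0000 s
data = 67.3 GB = 538400.0000 Mb
rate = 538400.0000 / 1524.0000 = 353.2808 Mbps

353.2808 Mbps


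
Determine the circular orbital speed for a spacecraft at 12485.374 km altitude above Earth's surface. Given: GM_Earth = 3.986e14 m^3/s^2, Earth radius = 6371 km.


r = R_E + alt = 6371.0 + 12485.374 = 18856.3740 km = 1.8856374e+07 m
v = sqrt(mu/r) = sqrt(3.986e14 / 1.8856374e+07) = 4597.6886 m/s = 4.5977 km/s

4.5977 km/s


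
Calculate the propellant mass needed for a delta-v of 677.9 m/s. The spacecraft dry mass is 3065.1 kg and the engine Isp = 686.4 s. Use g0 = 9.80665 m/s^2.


ve = Isp * g0 = 686.4 * 9.80665 = 6731.284560 m/s
mass ratio = exp(dv/ve) = exp(677.9/6731.284560) = 1.10595461
m_prop = m_dry * (mr - 1) = 3065.1 * (1.10595461 - 1)
m_prop = 324.7615 kg

324.7615 kg


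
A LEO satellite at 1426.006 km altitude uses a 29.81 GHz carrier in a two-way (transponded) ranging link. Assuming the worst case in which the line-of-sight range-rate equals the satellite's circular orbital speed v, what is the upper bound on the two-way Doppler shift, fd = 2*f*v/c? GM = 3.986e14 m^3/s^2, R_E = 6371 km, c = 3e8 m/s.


r = 7.797006e+06 m
v = sqrt(mu/r) = 7149.9781 m/s (worst-case radial velocity)
f = 29.81 GHz = 2.981e+10 Hz
fd = 2*f*v/c = 2*2.981e+10*7149.9781/3.0e+08
fd = 1.420939e+06 Hz

1.4209e+06 Hz


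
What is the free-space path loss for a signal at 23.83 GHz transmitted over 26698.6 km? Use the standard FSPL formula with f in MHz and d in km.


f = 23.83 GHz = 23830.0000 MHz
d = 26698.6 km
FSPL = 32.44 + 20*log10(23830.0000) + 20*log10(26698.6)
FSPL = 32.44 + 87.5425 + 88.5298
FSPL = 208.5123 dB

208.5123 dB


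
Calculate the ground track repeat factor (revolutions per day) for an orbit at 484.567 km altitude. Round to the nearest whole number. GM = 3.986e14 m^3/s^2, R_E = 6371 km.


r = 6.855567e+06 m
T = 2*pi*sqrt(r^3/mu) = 5649.0613 s = 94.1510 min
revs/day = 1440 / 94.1510 = 15.2946
Rounded: 15 revolutions per day

15 revolutions per day


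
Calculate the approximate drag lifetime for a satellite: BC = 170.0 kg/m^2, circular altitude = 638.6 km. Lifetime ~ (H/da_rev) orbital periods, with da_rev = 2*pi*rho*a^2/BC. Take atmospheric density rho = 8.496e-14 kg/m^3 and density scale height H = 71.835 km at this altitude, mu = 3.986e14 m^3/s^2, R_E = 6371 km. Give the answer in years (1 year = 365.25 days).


a = R_E + alt = 7009.6000 km = 7.0096e+06 m
da_rev = 2*pi*rho*a^2/BC = 2*pi*8.496e-14*(7.0096e+06)^2/170.0 = 0.154287919 m per revolution
N = H/da_rev = 71835.0000 m / 0.154287919 m = 465590.5680 revolutions
P = 2*pi*sqrt(a^3/mu) = 5840.5141 s
lifetime = N*P = 465590.5680 * 5840.5141 = 2.7192883e+09 s = 31473.2438 days
years = 31473.2438 / 365.25 = 86.1690 years

86.1690 years


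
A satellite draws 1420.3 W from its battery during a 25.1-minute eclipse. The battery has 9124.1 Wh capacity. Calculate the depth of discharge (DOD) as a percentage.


E_used = P * t / 60 = 1420.3 * 25.1 / 60 = 594.1588 Wh
DOD = E_used / E_total * 100 = 594.1588 / 9124.1 * 100
DOD = 6.5120 %

6.5120 %


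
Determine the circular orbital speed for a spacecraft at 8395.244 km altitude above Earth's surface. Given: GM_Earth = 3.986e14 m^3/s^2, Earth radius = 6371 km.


r = R_E + alt = 6371.0 + 8395.244 = 14766.2440 km = 1.4766244e+07 m
v = sqrt(mu/r) = sqrt(3.986e14 / 1.4766244e+07) = 5195.5751 m/s = 5.1956 km/s

5.1956 km/s


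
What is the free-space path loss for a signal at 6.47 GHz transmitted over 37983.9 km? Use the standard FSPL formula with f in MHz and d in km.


f = 6.47 GHz = 6470.0000 MHz
d = 37983.9 km
FSPL = 32.44 + 20*log10(6470.0000) + 20*log10(37983.9)
FSPL = 32.44 + 76.2181 + 91.5920
FSPL = 200.2501 dB

200.2501 dB


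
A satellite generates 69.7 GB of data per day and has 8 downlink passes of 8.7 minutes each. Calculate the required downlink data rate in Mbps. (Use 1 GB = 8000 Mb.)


total contact time = 8 * 8.7 * 60 = 4176.0000 s
data = 69.7 GB = 557600.0000 Mb
rate = 557600.0000 / 4176.0000 = 133.5249 Mbps

133.5249 Mbps


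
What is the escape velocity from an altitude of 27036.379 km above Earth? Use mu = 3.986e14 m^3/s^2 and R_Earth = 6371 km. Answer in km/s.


r = 6371.0 + 27036.379 = 33407.3790 km = 3.3407379e+07 m
v_esc = sqrt(2*mu/r) = sqrt(2*3.986e14 / 3.3407379e+07)
v_esc = 4884.9761 m/s = 4.8850 km/s

4.8850 km/s


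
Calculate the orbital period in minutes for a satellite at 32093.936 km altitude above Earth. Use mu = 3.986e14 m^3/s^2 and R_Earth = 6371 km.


r = 38464.9360 km = 3.8464936e+07 m
T = 2*pi*sqrt(r^3/mu) = 2*pi*sqrt(5.6910846e+22 / 3.986e14)
T = 75077.3167 s = 1251.2886 min

1251.2886 minutes


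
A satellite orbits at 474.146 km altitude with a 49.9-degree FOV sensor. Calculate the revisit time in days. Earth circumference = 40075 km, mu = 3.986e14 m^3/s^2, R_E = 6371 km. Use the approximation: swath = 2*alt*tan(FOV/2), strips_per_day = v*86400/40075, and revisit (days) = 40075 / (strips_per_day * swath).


swath = 2*474.146*tan(0.4354596) = 441.1887 km
v = sqrt(mu/r) = 7630.9268 m/s = 7.6309 km/s
strips/day = v*86400/40075 = 7.6309*86400/40075 = 16.4520
coverage/day = strips * swath = 16.4520 * 441.1887 = 7258.4172 km
revisit = 40075 / 7258.4172 = 5.5212 days

5.5212 days


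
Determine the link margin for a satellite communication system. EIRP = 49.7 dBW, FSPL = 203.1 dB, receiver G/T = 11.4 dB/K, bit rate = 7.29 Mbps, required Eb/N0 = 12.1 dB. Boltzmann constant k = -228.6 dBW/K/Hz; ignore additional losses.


C/N0 = EIRP - FSPL + G/T - k = 49.7 - 203.1 + 11.4 - (-228.6)
C/N0 = 86.6000 dB-Hz
R_b = 7.29 Mbps = 7.29e+06 bps -> 10*log10(R_b) = 68.6273 dB-Hz
Eb/N0 = C/N0 - 10*log10(R_b) = 86.6000 - 68.6273 = 17.9727 dB
Margin = Eb/N0 - Eb/N0_req = 17.9727 - 12.1 = 5.8727 dB (link closes)

5.8727 dB


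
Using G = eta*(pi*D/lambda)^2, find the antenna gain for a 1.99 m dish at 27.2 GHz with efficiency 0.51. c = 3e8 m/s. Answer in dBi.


lambda = c/f = 3e8 / 2.72e+10 = 0.01102941 m
G = eta*(pi*D/lambda)^2 = 0.51*(pi*1.99/0.01102941)^2
G = 163859.4048 (linear)
G = 10*log10(163859.4048) = 52.1447 dBi

52.1447 dBi


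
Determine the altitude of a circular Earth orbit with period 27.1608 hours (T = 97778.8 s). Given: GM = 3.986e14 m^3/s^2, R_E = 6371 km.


T = 97778.8 s
r = (mu*T^2/(4*pi^2))^(1/3) = (3.986e14 * 97778.8^2 / (4*pi^2))^(1/3)
r = 4.5872843e+07 m = 45872.8428 km
alt = r - R_E = 45872.8428 - 6371 = 39501.8428 km

39501.8428 km


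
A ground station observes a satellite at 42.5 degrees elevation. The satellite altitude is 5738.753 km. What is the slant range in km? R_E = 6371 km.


h = 5738.753 km, el = 42.5 deg
d = -R_E*sin(el) + sqrt((R_E*sin(el))^2 + 2*R_E*h + h^2)
d = -6371.0000*sin(0.7417649) + sqrt((6371.0000*0.6755902)^2 + 2*6371.0000*5738.753 + 5738.753^2)
d = 6857.4673 km

6857.4673 km


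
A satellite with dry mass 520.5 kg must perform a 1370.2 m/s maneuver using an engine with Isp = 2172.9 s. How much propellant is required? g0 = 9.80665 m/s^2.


ve = Isp * g0 = 2172.9 * 9.80665 = 21308.869785 m/s
mass ratio = exp(dv/ve) = exp(1370.2/21308.869785) = 1.06641426
m_prop = m_dry * (mr - 1) = 520.5 * (1.06641426 - 1)
m_prop = 34.5686 kg

34.5686 kg


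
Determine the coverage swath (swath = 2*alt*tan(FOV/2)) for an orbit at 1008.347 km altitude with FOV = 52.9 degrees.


FOV = 52.9 deg = 0.9232792 rad
swath = 2 * alt * tan(FOV/2) = 2 * 1008.347 * tan(0.4616396)
swath = 2 * 1008.347 * 0.4974925
swath = 1003.2901 km

1003.2901 km


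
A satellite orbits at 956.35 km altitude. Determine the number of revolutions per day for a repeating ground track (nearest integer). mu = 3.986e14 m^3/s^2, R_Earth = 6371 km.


r = 7.32735e+06 m
T = 2*pi*sqrt(r^3/mu) = 6242.1130 s = 104.0352 min
revs/day = 1440 / 104.0352 = 13.8415
Rounded: 14 revolutions per day

14 revolutions per day


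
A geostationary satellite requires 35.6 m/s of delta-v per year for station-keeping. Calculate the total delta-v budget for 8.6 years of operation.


dV = rate * years = 35.6 * 8.6
dV = 306.1600 m/s

306.1600 m/s


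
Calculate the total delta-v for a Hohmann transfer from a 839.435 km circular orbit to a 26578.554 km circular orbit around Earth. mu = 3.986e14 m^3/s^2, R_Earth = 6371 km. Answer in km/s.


r1 = 7210.4350 km = 7.210435e+06 m
r2 = 32949.5540 km = 3.2949554e+07 m
dv1 = sqrt(mu/r1)*(sqrt(2*r2/(r1+r2)) - 1) = 2089.1334 m/s
dv2 = sqrt(mu/r2)*(1 - sqrt(2*r1/(r1+r2))) = 1393.8981 m/s
total dv = |dv1| + |dv2| = 2089.1334 + 1393.8981 = 3483.0315 m/s = 3.4830 km/s

3.4830 km/s


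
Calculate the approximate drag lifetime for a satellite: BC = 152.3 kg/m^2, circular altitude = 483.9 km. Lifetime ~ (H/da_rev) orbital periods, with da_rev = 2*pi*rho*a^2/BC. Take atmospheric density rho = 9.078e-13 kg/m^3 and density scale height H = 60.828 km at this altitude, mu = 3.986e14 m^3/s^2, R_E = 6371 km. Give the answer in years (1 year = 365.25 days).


a = R_E + alt = 6854.9000 km = 6.8549e+06 m
da_rev = 2*pi*rho*a^2/BC = 2*pi*9.078e-13*(6.8549e+06)^2/152.3 = 1.759837 m per revolution
N = H/da_rev = 60828.0000 m / 1.759837 m = 34564.5691 revolutions
P = 2*pi*sqrt(a^3/mu) = 5648.2369 s
lifetime = N*P = 34564.5691 * 5648.2369 = 1.9522888e+08 s = 2259.5935 days
years = 2259.5935 / 365.25 = 6.1864 years

6.1864 years


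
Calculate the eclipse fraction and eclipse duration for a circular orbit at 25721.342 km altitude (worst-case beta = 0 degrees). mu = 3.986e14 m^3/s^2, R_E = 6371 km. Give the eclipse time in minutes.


r = 32092.3420 km
T = 953.5909 min
Eclipse fraction = arcsin(R_E/r)/pi = arcsin(6371.0000/32092.3420)/pi
= arcsin(0.1985209)/pi = 0.06361376
Eclipse duration = 0.06361376 * 953.5909 = 60.6615 min

60.6615 minutes


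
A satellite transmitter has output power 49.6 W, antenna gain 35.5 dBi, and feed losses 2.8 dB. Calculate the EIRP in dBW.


Pt = 49.6 W = 16.9548 dBW
EIRP = Pt_dBW + Gt - losses = 16.9548 + 35.5 - 2.8 = 49.6548 dBW

49.6548 dBW


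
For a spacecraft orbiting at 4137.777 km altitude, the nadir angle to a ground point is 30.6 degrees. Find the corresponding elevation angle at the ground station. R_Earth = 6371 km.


r = R_E + alt = 10508.7770 km
Law of sines in the satellite / Earth-center / ground-point triangle:
  sin(nadir)/R_E = sin(90 + el)/r  =>  cos(el) = (r/R_E)*sin(nadir)
cos(el) = (10508.7770 / 6371.0000) * sin(30.6 deg) = 0.8396488
el = arccos(0.8396488) = 32.8969 deg
(Earth-central angle = 90 - nadir - el = 26.5031 deg)

32.8969 degrees


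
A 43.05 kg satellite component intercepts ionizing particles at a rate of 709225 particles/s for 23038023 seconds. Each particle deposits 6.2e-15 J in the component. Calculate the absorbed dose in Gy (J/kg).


Total energy deposited = rate * time * E_per
  = 709225 * 23038023 * 6.2e-15 = 0.1013027 J
Dose = E_total / mass = 0.1013027 / 43.05
Dose = 0.00235314 Gy

0.0024 Gy


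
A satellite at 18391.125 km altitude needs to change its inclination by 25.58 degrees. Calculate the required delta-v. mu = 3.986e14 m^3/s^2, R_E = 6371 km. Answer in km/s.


r = 24762.1250 km = 2.4762125e+07 m
V = sqrt(mu/r) = 4012.1272 m/s
di = 25.58 deg = 0.4464552 rad
dV = 2*V*sin(di/2) = 2*4012.1272*sin(0.2232276)
dV = 1776.3958 m/s = 1.7764 km/s

1.7764 km/s


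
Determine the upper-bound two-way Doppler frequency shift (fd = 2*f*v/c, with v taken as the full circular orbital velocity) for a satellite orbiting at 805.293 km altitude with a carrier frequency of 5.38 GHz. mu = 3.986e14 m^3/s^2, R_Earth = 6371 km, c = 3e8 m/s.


r = 7.176293e+06 m
v = sqrt(mu/r) = 7452.7845 m/s (worst-case radial velocity)
f = 5.38 GHz = 5.38e+09 Hz
fd = 2*f*v/c = 2*5.38e+09*7452.7845/3.0e+08
fd = 267306.5389 Hz

267306.5389 Hz


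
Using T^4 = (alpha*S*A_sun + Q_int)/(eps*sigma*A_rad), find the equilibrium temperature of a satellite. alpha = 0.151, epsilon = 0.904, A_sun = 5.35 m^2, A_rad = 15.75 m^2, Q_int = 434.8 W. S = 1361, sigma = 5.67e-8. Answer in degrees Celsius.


Numerator = alpha*S*A_sun + Q_int = 0.151*1361*5.35 + 434.8 = 1534.2838 W
Denominator = eps*sigma*A_rad = 0.904*5.67e-8*15.75 = 8.072946e-07 W/K^4
T^4 = 1.9005253e+09 K^4
T = 208.7942 K = -64.3558 C

-64.3558 degrees Celsius


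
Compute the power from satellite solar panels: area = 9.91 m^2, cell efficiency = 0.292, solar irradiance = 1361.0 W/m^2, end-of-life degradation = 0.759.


P = area * eta * S * degradation
P = 9.91 * 0.292 * 1361.0 * 0.759
P = 2989.2099 W

2989.2099 W


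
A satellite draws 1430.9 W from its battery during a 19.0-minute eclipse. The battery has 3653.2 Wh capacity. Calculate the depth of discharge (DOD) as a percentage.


E_used = P * t / 60 = 1430.9 * 19.0 / 60 = 453.1183 Wh
DOD = E_used / E_total * 100 = 453.1183 / 3653.2 * 100
DOD = 12.4033 %

12.4033 %


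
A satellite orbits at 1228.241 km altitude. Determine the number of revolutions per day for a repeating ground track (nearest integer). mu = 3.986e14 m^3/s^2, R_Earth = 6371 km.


r = 7.599241e+06 m
T = 2*pi*sqrt(r^3/mu) = 6592.7491 s = 109.8792 min
revs/day = 1440 / 109.8792 = 13.1053
Rounded: 13 revolutions per day

13 revolutions per day


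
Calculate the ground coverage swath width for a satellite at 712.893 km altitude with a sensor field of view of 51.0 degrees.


FOV = 51.0 deg = 0.8901179 rad
swath = 2 * alt * tan(FOV/2) = 2 * 712.893 * tan(0.445059)
swath = 2 * 712.893 * 0.4769755
swath = 680.0650 km

680.0650 km


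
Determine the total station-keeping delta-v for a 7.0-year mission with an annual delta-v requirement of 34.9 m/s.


dV = rate * years = 34.9 * 7.0
dV = 244.3000 m/s

244.3000 m/s


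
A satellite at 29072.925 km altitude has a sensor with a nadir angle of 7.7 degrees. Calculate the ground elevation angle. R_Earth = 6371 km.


r = R_E + alt = 35443.9250 km
Law of sines in the satellite / Earth-center / ground-point triangle:
  sin(nadir)/R_E = sin(90 + el)/r  =>  cos(el) = (r/R_E)*sin(nadir)
cos(el) = (35443.9250 / 6371.0000) * sin(7.7 deg) = 0.7454083
el = arccos(0.7454083) = 41.8058 deg
(Earth-central angle = 90 - nadir - el = 40.4942 deg)

41.8058 degrees


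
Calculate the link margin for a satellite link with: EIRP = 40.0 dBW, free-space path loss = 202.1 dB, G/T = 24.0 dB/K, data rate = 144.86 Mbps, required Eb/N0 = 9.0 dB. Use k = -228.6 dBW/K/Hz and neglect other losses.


C/N0 = EIRP - FSPL + G/T - k = 40.0 - 202.1 + 24.0 - (-228.6)
C/N0 = 90.5000 dB-Hz
R_b = 144.86 Mbps = 1.4486e+08 bps -> 10*log10(R_b) = 81.6095 dB-Hz
Eb/N0 = C/N0 - 10*log10(R_b) = 90.5000 - 81.6095 = 8.8905 dB
Margin = Eb/N0 - Eb/N0_req = 8.8905 - 9.0 = -0.1094848 dB (negative margin: link does not close)

-0.1095 dB


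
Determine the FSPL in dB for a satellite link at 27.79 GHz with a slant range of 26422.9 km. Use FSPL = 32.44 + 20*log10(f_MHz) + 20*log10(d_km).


f = 27.79 GHz = 27790.0000 MHz
d = 26422.9 km
FSPL = 32.44 + 20*log10(27790.0000) + 20*log10(26422.9)
FSPL = 32.44 + 88.8778 + 88.4396
FSPL = 209.7574 dB

209.7574 dB


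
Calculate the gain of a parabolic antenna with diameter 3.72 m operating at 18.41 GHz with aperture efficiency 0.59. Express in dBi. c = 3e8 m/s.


lambda = c/f = 3e8 / 1.841e+10 = 0.01629549 m
G = eta*(pi*D/lambda)^2 = 0.59*(pi*3.72/0.01629549)^2
G = 303460.8740 (linear)
G = 10*log10(303460.8740) = 54.8210 dBi

54.8210 dBi


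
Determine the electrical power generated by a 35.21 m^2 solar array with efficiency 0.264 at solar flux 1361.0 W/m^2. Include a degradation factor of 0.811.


P = area * eta * S * degradation
P = 35.21 * 0.264 * 1361.0 * 0.811
P = 10260.0371 W

10260.0371 W


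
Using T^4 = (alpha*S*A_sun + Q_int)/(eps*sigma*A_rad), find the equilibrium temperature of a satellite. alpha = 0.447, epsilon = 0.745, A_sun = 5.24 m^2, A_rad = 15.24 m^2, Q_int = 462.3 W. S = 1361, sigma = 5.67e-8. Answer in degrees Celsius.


Numerator = alpha*S*A_sun + Q_int = 0.447*1361*5.24 + 462.3 = 3650.1431 W
Denominator = eps*sigma*A_rad = 0.745*5.67e-8*15.24 = 6.4376046e-07 W/K^4
T^4 = 5.670033e+09 K^4
T = 274.4078 K = 1.2578 C

1.2578 degrees Celsius


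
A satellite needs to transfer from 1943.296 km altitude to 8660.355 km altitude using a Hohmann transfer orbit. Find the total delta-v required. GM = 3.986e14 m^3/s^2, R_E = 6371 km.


r1 = 8314.2960 km = 8.314296e+06 m
r2 = 15031.3550 km = 1.5031355e+07 m
dv1 = sqrt(mu/r1)*(sqrt(2*r2/(r1+r2)) - 1) = 933.2033 m/s
dv2 = sqrt(mu/r2)*(1 - sqrt(2*r1/(r1+r2))) = 803.5075 m/s
total dv = |dv1| + |dv2| = 933.2033 + 803.5075 = 1736.7108 m/s = 1.7367 km/s

1.7367 km/s


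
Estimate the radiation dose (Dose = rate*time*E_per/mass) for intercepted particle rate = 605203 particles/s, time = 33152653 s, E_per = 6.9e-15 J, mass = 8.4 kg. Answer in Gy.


Total energy deposited = rate * time * E_per
  = 605203 * 33152653 * 6.9e-15 = 0.1384422 J
Dose = E_total / mass = 0.1384422 / 8.4
Dose = 0.01648121 Gy

0.0165 Gy


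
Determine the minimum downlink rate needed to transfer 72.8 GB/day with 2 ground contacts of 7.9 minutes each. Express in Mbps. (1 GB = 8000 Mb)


total contact time = 2 * 7.9 * 60 = 948.0000 s
data = 72.8 GB = 582400.0000 Mb
rate = 582400.0000 / 948.0000 = 614.3460 Mbps

614.3460 Mbps


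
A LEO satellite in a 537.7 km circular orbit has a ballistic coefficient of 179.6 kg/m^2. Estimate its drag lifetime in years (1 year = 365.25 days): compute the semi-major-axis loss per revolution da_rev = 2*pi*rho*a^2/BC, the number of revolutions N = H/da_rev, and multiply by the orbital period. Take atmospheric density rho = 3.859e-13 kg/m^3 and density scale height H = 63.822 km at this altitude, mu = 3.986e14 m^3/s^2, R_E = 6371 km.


a = R_E + alt = 6908.7000 km = 6.9087e+06 m
da_rev = 2*pi*rho*a^2/BC = 2*pi*3.859e-13*(6.9087e+06)^2/179.6 = 0.644378414 m per revolution
N = H/da_rev = 63822.0000 m / 0.644378414 m = 99044.2861 revolutions
P = 2*pi*sqrt(a^3/mu) = 5714.8617 s
lifetime = N*P = 99044.2861 * 5714.8617 = 5.6602439e+08 s = 6551.2083 days
years = 6551.2083 / 365.25 = 17.9362 years

17.9362 years


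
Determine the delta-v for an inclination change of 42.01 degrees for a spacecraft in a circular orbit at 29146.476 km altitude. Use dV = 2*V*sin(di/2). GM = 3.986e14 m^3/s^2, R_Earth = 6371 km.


r = 35517.4760 km = 3.5517476e+07 m
V = sqrt(mu/r) = 3350.0215 m/s
di = 42.01 deg = 0.7332128 rad
dV = 2*V*sin(di/2) = 2*3350.0215*sin(0.3666064)
dV = 2401.6265 m/s = 2.4016 km/s

2.4016 km/s


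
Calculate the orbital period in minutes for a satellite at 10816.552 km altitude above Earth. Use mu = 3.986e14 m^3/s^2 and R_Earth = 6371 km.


r = 17187.5520 km = 1.7187552e+07 m
T = 2*pi*sqrt(r^3/mu) = 2*pi*sqrt(5.0774081e+21 / 3.986e14)
T = 22424.9900 s = 373.7498 min

373.7498 minutes


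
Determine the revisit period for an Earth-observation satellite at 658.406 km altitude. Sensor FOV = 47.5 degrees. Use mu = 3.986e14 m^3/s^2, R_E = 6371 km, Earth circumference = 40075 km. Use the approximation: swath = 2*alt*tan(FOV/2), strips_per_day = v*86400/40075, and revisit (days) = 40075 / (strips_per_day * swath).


swath = 2*658.406*tan(0.4145157) = 579.4111 km
v = sqrt(mu/r) = 7530.2489 m/s = 7.5302 km/s
strips/day = v*86400/40075 = 7.5302*86400/40075 = 16.2349
coverage/day = strips * swath = 16.2349 * 579.4111 = 9406.6804 km
revisit = 40075 / 9406.6804 = 4.2603 days

4.2603 days


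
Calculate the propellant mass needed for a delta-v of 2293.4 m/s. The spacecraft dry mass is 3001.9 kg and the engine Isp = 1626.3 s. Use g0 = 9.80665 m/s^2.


ve = Isp * g0 = 1626.3 * 9.80665 = 15948.554895 m/s
mass ratio = exp(dv/ve) = exp(2293.4/15948.554895) = 1.15465300
m_prop = m_dry * (mr - 1) = 3001.9 * (1.15465300 - 1)
m_prop = 464.2528 kg

464.2528 kg


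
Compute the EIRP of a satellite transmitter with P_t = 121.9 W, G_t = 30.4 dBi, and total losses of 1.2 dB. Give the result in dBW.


Pt = 121.9 W = 20.8600 dBW
EIRP = Pt_dBW + Gt - losses = 20.8600 + 30.4 - 1.2 = 50.0600 dBW

50.0600 dBW


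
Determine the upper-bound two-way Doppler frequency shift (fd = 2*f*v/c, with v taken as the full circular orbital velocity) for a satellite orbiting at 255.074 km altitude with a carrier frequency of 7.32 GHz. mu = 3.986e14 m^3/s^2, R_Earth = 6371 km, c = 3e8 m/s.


r = 6.626074e+06 m
v = sqrt(mu/r) = 7756.0483 m/s (worst-case radial velocity)
f = 7.32 GHz = 7.32e+09 Hz
fd = 2*f*v/c = 2*7.32e+09*7756.0483/3.0e+08
fd = 378495.1582 Hz

378495.1582 Hz


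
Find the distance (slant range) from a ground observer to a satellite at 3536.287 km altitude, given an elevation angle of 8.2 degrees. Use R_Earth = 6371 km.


h = 3536.287 km, el = 8.2 deg
d = -R_E*sin(el) + sqrt((R_E*sin(el))^2 + 2*R_E*h + h^2)
d = -6371.0000*sin(0.143117) + sqrt((6371.0000*0.1426289)^2 + 2*6371.0000*3536.287 + 3536.287^2)
d = 6732.6729 km

6732.6729 km


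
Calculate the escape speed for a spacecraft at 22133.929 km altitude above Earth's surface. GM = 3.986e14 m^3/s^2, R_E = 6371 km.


r = 6371.0 + 22133.929 = 28504.9290 km = 2.8504929e+07 m
v_esc = sqrt(2*mu/r) = sqrt(2*3.986e14 / 2.8504929e+07)
v_esc = 5288.3923 m/s = 5.2884 km/s

5.2884 km/s


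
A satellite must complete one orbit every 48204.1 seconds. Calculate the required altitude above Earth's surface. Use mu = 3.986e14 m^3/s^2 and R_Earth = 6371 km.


T = 48204.1 s
r = (mu*T^2/(4*pi^2))^(1/3) = (3.986e14 * 48204.1^2 / (4*pi^2))^(1/3)
r = 2.8627396e+07 m = 28627.3955 km
alt = r - R_E = 28627.3955 - 6371 = 22256.3955 km

22256.3955 km


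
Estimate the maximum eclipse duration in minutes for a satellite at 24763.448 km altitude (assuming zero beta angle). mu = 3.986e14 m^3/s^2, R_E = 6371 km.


r = 31134.4480 km
T = 911.2168 min
Eclipse fraction = arcsin(R_E/r)/pi = arcsin(6371.0000/31134.4480)/pi
= arcsin(0.2046286)/pi = 0.06559867
Eclipse duration = 0.06559867 * 911.2168 = 59.7746 min

59.7746 minutes


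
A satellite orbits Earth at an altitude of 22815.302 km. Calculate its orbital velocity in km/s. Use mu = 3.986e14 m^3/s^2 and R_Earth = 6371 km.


r = R_E + alt = 6371.0 + 22815.302 = 29186.3020 km = 2.9186302e+07 m
v = sqrt(mu/r) = sqrt(3.986e14 / 2.9186302e+07) = 3695.5502 m/s = 3.6956 km/s

3.6956 km/s


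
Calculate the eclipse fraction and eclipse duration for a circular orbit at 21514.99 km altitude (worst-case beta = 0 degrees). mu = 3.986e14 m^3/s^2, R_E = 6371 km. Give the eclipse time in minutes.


r = 27885.9900 km
T = 772.3943 min
Eclipse fraction = arcsin(R_E/r)/pi = arcsin(6371.0000/27885.9900)/pi
= arcsin(0.228466)/pi = 0.07337097
Eclipse duration = 0.07337097 * 772.3943 = 56.6713 min

56.6713 minutes


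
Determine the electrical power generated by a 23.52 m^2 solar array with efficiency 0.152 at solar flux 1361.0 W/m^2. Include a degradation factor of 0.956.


P = area * eta * S * degradation
P = 23.52 * 0.152 * 1361.0 * 0.956
P = 4651.5417 W

4651.5417 W


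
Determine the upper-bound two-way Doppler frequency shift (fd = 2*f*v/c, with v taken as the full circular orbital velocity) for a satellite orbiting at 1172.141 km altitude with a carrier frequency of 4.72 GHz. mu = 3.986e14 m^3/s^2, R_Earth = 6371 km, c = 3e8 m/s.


r = 7.543141e+06 m
v = sqrt(mu/r) = 7269.2990 m/s (worst-case radial velocity)
f = 4.72 GHz = 4.72e+09 Hz
fd = 2*f*v/c = 2*4.72e+09*7269.2990/3.0e+08
fd = 228740.6094 Hz

228740.6094 Hz


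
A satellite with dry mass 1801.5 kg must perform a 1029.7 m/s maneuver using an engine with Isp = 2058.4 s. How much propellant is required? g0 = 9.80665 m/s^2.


ve = Isp * g0 = 2058.4 * 9.80665 = 20186.008360 m/s
mass ratio = exp(dv/ve) = exp(1029.7/20186.008360) = 1.05233403
m_prop = m_dry * (mr - 1) = 1801.5 * (1.05233403 - 1)
m_prop = 94.2798 kg

94.2798 kg
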